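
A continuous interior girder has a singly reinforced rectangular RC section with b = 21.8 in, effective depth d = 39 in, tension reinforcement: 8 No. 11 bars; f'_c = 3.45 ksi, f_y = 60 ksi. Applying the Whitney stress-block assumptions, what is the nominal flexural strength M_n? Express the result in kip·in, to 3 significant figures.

A_s = 8 × 1.56 = 12.48 in².
T = A_s f_y = 12.48 × 60 = 748.8 kips.
a = T/(0.85 f'_c b) = 748.8/(0.85 × 3.45 × 21.8) = 11.713 in.
M_n = T(d − a/2) = 748.8 × (39 − 5.8565) = 24817.9 kip·in.

M_n ≈ 24800 kip·in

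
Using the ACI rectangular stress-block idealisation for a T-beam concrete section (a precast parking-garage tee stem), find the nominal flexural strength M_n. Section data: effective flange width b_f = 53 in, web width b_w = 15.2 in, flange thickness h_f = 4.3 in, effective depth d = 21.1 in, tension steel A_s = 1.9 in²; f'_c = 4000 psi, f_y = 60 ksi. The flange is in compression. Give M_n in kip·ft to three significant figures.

Tension: T = A_s f_y = 1.9 × 60 = 114 kips.
Try a within the flange: a = T/(0.85 f'_c b_f) = 114/(0.85 × 4 × 53) = 0.633 in.
Since a = 0.633 ≤ h_f = 4.3 in, the stress block lies entirely in the flange; analyse as a rectangular beam of width b_f.
M_n = T(d − a/2) = 114 × (21.1 − 0.3165) = 2369.3 kip·in.
M_n = 2369.3/12 = 197.44 kip·ft.

M_n ≈ 197 kip·ft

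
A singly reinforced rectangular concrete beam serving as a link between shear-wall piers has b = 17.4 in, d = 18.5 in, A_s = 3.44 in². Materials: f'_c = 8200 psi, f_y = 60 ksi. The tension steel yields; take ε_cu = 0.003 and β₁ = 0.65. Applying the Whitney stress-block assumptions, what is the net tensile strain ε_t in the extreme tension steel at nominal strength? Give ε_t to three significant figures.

a = A_s f_y/(0.85 f'_c b) = 1.702 in.
β₁ = 0.65, so c = a/β₁ = 1.702/0.65 = 2.618 in.
From the linear strain diagram with ε_cu = 0.003: ε_t = 0.003 (d − c)/c = 0.003 × (18.5 − 2.618)/2.618 = 0.0182.
Since ε_t ≥ 0.005, the section is tension-controlled.

ε_t ≈ 0.0182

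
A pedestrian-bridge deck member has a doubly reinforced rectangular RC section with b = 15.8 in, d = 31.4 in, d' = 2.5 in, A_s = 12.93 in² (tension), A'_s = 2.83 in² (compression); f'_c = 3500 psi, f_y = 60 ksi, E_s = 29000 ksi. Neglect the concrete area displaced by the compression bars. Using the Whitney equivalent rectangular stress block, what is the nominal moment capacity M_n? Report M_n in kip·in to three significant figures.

M_n ≈ 20000 kip·in

Assume both steels yield.
a = (A_s − A'_s) f_y/(0.85 f'_c b) = (12.93 − 2.83) × 60/(0.85 × 3.5 × 15.8) = 12.892 in.
c = a/β₁ = 12.892/0.85 = 15.167 in; ε'_s = 0.003(c − d')/c = 0.0025 ≥ ε_y = 0.0021, so the compression steel yields.
M_n = (A_s − A'_s) f_y (d − a/2) + A'_s f_y (d − d') = 606 × (31.4 − 6.446) + 169.8 × (31.4 − 2.5) = 15122.1 + 4907.2 = 20029.3 kip·in.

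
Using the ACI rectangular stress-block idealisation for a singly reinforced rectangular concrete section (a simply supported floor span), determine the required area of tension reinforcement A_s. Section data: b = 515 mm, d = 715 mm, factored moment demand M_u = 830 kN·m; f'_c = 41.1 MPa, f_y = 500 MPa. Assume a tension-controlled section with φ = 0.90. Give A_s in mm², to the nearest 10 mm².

A_s ≈ 2720 mm²

M_n = M_u/φ = 830/0.90 = 922.222 kN·m.
With M_n = 0.85 f'_c a b (d − a/2), solve the quadratic for a:
a = d − √(d² − 2M_n/(0.85 f'_c b)) = 715 − √(715² − 2 × 922.222×10⁶/(0.85 × 41.1 × 515)) = 75.70 mm.
A_s = 0.85 f'_c a b / f_y = 0.85 × 41.1 × 75.70 × 515 / 500 = 2723.9 mm².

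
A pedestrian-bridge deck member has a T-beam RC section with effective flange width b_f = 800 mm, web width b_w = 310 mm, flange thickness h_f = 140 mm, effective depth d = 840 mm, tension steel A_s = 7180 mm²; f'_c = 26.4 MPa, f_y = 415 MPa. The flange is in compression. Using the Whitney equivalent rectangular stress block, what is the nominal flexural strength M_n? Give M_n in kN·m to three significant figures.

Tension: T = A_s f_y = 7180 × 415 = 2979700 N.
Try a within the flange: a = T/(0.85 f'_c b_f) = 2979700/(0.85 × 26.4 × 800) = 165.98 mm.
a = 165.98 > h_f = 140 mm: the block extends into the web. Split into flange-overhang and web parts.
C_f = 0.85 f'_c (b_f − b_w) h_f = 0.85 × 26.4 × (800 − 310) × 140 = 1539384 N.
Remaining web compression depth: a_w = (T − C_f)/(0.85 f'_c b_w) = (2979700 − 1539384)/(0.85 × 26.4 × 310) = 207.05 mm.
M_n = C_f(d − h_f/2) + (T − C_f)(d − a_w/2) = 1539384 × (840 − 70) + 1440316 × (840 − 103.525) = 1185.33 + 1060.76 = 2246.09 × 10⁶ N·mm.
M_n = 2246.09 kN·m.

M_n ≈ 2250 kN·m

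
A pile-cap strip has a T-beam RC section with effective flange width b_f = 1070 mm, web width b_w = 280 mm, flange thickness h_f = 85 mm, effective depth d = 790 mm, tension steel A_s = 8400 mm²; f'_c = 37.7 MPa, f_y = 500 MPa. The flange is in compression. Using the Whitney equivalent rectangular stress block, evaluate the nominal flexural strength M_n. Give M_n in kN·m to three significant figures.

Tension: T = A_s f_y = 8400 × 500 = 4200000 N.
Try a within the flange: a = T/(0.85 f'_c b_f) = 4200000/(0.85 × 37.7 × 1070) = 122.49 mm.
a = 122.49 > h_f = 85 mm: the block extends into the web. Split into flange-overhang and web parts.
C_f = 0.85 f'_c (b_f − b_w) h_f = 0.85 × 37.7 × (1070 − 280) × 85 = 2151822 N.
Remaining web compression depth: a_w = (T − C_f)/(0.85 f'_c b_w) = (4200000 − 2151822)/(0.85 × 37.7 × 280) = 228.27 mm.
M_n = C_f(d − h_f/2) + (T − C_f)(d − a_w/2) = 2151822 × (790 − 42.5) + 2048178 × (790 − 114.135) = 1608.49 + 1384.29 = 2992.78 × 10⁶ N·mm.
M_n = 2992.78 kN·m.

M_n ≈ 2990 kN·m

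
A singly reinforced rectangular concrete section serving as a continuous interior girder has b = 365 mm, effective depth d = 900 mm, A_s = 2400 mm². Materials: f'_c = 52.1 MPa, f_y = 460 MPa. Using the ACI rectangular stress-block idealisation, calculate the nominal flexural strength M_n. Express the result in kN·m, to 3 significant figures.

M_n ≈ 956 kN·m

T = A_s f_y = 2400 × 460 = 1104000 N = 1104 kN.
From C = T: a = T/(0.85 f'_c b) = 1104000/(0.85 × 52.1 × 365) = 68.30 mm.
M_n = T(d − a/2) = 1104 kN × (900 − 34.15) mm = 955.90 kN·m.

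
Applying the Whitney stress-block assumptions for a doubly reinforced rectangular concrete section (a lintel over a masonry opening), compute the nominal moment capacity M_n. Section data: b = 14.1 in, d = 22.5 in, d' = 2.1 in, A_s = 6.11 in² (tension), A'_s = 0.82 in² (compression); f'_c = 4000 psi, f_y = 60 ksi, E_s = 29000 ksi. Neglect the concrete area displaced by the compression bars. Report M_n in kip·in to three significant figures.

Assume both steels yield.
a = (A_s − A'_s) f_y/(0.85 f'_c b) = (6.11 − 0.82) × 60/(0.85 × 4 × 14.1) = 6.621 in.
c = a/β₁ = 6.621/0.85 = 7.789 in; ε'_s = 0.003(c − d')/c = 0.0022 ≥ ε_y = 0.0021, so the compression steel yields.
M_n = (A_s − A'_s) f_y (d − a/2) + A'_s f_y (d − d') = 317.4 × (22.5 − 3.3105) + 49.2 × (22.5 − 2.1) = 6090.7 + 1003.7 = 7094.4 kip·in.

M_n ≈ 7090 kip·in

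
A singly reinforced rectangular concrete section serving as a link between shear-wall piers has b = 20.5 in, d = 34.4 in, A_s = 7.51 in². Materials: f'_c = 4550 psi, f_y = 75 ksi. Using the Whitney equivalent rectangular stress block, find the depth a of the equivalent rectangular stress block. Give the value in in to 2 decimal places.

T = A_s f_y = 7.51 × 75 = 563.25 kips.
a = T/(0.85 f'_c b) = 563.25/(0.85 × 4.55 × 20.5) = 7.10 in.

a ≈ 7.10 in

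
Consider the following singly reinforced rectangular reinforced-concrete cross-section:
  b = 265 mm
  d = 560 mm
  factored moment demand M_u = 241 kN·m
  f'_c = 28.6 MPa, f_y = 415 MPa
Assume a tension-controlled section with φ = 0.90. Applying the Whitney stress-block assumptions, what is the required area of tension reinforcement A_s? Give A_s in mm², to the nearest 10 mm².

M_n = M_u/φ = 241/0.90 = 267.778 kN·m.
With M_n = 0.85 f'_c a b (d − a/2), solve the quadratic for a:
a = d − √(d² − 2M_n/(0.85 f'_c b)) = 560 − √(560² − 2 × 267.778×10⁶/(0.85 × 28.6 × 265)) = 79.93 mm.
A_s = 0.85 f'_c a b / f_y = 0.85 × 28.6 × 79.93 × 265 / 415 = 1240.8 mm².

A_s ≈ 1240 mm²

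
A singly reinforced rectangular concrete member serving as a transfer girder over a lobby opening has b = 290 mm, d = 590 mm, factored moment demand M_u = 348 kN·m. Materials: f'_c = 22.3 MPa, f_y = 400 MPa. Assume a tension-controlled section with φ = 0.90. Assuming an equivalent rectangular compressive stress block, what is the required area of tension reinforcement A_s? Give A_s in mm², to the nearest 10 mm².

M_n = M_u/φ = 348/0.90 = 386.667 kN·m.
With M_n = 0.85 f'_c a b (d − a/2), solve the quadratic for a:
a = d − √(d² − 2M_n/(0.85 f'_c b)) = 590 − √(590² − 2 × 386.667×10⁶/(0.85 × 22.3 × 290)) = 134.57 mm.
A_s = 0.85 f'_c a b / f_y = 0.85 × 22.3 × 134.57 × 290 / 400 = 1849.3 mm².

A_s ≈ 1850 mm²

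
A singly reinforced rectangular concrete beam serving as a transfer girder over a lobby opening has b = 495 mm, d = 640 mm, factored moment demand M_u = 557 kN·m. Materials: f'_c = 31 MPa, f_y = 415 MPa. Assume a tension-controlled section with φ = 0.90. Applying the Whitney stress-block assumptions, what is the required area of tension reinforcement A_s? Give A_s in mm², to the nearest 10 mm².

A_s ≈ 2480 mm²

M_n = M_u/φ = 557/0.90 = 618.889 kN·m.
With M_n = 0.85 f'_c a b (d − a/2), solve the quadratic for a:
a = d − √(d² − 2M_n/(0.85 f'_c b)) = 640 − √(640² − 2 × 618.889×10⁶/(0.85 × 31 × 495)) = 79.02 mm.
A_s = 0.85 f'_c a b / f_y = 0.85 × 31 × 79.02 × 495 / 415 = 2483.6 mm².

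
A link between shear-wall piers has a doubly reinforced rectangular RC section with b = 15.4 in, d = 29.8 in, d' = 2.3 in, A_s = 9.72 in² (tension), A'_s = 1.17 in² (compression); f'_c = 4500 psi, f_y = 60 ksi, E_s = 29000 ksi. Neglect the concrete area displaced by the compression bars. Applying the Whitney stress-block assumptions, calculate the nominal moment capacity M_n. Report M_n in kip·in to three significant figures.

M_n ≈ 15000 kip·in

Assume both steels yield.
a = (A_s − A'_s) f_y/(0.85 f'_c b) = (9.72 − 1.17) × 60/(0.85 × 4.5 × 15.4) = 8.709 in.
c = a/β₁ = 8.709/0.825 = 10.556 in; ε'_s = 0.003(c − d')/c = 0.0023 ≥ ε_y = 0.0021, so the compression steel yields.
M_n = (A_s − A'_s) f_y (d − a/2) + A'_s f_y (d − d') = 513 × (29.8 − 4.3545) + 70.2 × (29.8 − 2.3) = 13053.5 + 1930.5 = 14984.0 kip·in.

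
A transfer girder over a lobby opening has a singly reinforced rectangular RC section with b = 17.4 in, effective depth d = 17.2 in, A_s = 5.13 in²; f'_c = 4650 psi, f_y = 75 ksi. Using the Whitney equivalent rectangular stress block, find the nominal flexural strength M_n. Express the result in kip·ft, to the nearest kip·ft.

T = A_s f_y = 5.13 × 75 = 384.75 kips.
a = T/(0.85 f'_c b) = 384.75/(0.85 × 4.65 × 17.4) = 5.594 in.
M_n = T(d − a/2) = 384.75 × (17.2 − 2.797) = 5541.6 kip·in = 5541.6/12 = 461.80 kip·ft.

M_n ≈ 462 kip·ft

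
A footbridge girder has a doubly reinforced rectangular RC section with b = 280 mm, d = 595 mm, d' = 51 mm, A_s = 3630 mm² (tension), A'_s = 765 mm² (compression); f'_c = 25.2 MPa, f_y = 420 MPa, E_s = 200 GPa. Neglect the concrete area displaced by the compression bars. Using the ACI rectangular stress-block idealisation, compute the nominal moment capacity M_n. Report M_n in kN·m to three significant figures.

M_n ≈ 770 kN·m

Assume both tension and compression steel yield.
Net tension couple steel: A_s − A'_s = 2865 mm².
a = (A_s − A'_s) f_y / (0.85 f'_c b) = 1203300/(0.85 × 25.2 × 280) = 200.63 mm.
c = a/β₁ = 200.63/0.85 = 236.04 mm; ε'_s = 0.003(c − d')/c = 0.0024 ≥ f_y/E_s = 0.0021, so compression steel does yield.
M_n = (A_s − A'_s) f_y (d − a/2) + A'_s f_y (d − d') = [1203300 × (595 − 100.315) + 321300 × (595 − 51)] × 10⁻⁶ = 595.25 + 174.79 = 770.04 kN·m.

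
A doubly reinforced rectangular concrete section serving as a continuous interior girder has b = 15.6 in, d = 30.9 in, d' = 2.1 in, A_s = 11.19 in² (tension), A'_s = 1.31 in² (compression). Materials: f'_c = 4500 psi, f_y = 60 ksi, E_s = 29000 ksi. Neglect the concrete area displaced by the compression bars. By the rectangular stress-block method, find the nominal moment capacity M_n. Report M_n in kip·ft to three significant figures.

M_n ≈ 1470 kip·ft

Assume both steels yield.
a = (A_s − A'_s) f_y/(0.85 f'_c b) = (11.19 − 1.31) × 60/(0.85 × 4.5 × 15.6) = 9.935 in.
c = a/β₁ = 9.935/0.825 = 12.042 in; ε'_s = 0.003(c − d')/c = 0.0025 ≥ ε_y = 0.0021, so the compression steel yields.
M_n = (A_s − A'_s) f_y (d − a/2) + A'_s f_y (d − d') = 592.8 × (30.9 − 4.9675) + 78.6 × (30.9 − 2.1) = 15372.8 + 2263.7 = 17636.5 kip·in = 17636.5/12 = 1469.71 kip·ft.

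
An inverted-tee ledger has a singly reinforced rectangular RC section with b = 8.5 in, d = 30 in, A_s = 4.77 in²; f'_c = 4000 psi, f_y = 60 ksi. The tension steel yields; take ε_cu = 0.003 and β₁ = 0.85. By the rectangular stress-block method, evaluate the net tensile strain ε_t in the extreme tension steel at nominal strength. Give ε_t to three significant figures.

ε_t ≈ 0.00472

a = A_s f_y/(0.85 f'_c b) = 9.903 in.
β₁ = 0.85, so c = a/β₁ = 9.903/0.85 = 11.651 in.
From the linear strain diagram with ε_cu = 0.003: ε_t = 0.003 (d − c)/c = 0.003 × (30 − 11.651)/11.651 = 0.00472.
ε_t is between 0.004 and 0.005 — transition zone.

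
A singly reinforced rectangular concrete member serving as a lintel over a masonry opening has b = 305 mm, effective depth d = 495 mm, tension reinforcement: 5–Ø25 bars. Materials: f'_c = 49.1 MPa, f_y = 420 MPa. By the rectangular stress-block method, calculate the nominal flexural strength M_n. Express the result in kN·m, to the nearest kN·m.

M_n ≈ 469 kN·m

A_s = 5 × 491 = 2455 mm².
T = A_s f_y = 2455 × 420 = 1031100 N = 1031.1 kN.
From C = T: a = T/(0.85 f'_c b) = 1031100/(0.85 × 49.1 × 305) = 81.00 mm.
M_n = T(d − a/2) = 1031.1 kN × (495 − 40.5) mm = 468.63 kN·m.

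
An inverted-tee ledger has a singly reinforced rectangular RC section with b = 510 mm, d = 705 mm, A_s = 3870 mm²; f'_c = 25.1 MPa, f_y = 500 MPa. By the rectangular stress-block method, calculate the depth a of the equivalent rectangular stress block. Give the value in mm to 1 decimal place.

T = A_s f_y = 3870 × 500 = 1935000 N = 1935 kN.
Setting C = 0.85 f'_c a b equal to T: a = 1935000/(0.85 × 25.1 × 510) = 177.8 mm.

a ≈ 177.8 mm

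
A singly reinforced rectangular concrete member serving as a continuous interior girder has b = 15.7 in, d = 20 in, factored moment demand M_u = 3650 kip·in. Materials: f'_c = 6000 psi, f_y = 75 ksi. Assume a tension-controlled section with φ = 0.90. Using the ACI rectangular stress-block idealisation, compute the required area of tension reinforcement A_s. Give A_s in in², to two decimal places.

A_s ≈ 2.90 in²

M_n = M_u/φ = 3650/0.90 = 4055.56 kip·in.
From M_n = 0.85 f'_c a b (d − a/2):
a = d − √(d² − 2M_n/(0.85 f'_c b)) = 20 − √(20² − 2 × 4055.56/(0.85 × 6 × 15.7)) = 2.717 in.
A_s = 0.85 f'_c a b / f_y = 0.85 × 6 × 2.717 × 15.7 / 75 = 2.901 in².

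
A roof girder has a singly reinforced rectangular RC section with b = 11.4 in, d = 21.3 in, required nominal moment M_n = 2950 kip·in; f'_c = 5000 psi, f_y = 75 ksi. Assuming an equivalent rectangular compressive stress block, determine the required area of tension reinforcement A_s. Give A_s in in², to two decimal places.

From M_n = 0.85 f'_c a b (d − a/2):
a = d − √(d² − 2M_n/(0.85 f'_c b)) = 21.3 − √(21.3² − 2 × 2950/(0.85 × 5 × 11.4)) = 3.081 in.
A_s = 0.85 f'_c a b / f_y = 0.85 × 5 × 3.081 × 11.4 / 75 = 1.990 in².

A_s ≈ 1.99 in²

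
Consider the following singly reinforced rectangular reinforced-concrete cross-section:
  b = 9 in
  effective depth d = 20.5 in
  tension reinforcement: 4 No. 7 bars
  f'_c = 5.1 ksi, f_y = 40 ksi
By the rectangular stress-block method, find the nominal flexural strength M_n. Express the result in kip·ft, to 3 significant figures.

A_s = 4 × 0.6 = 2.4 in².
T = A_s f_y = 2.4 × 40 = 96 kips.
a = T/(0.85 f'_c b) = 96/(0.85 × 5.1 × 9) = 2.461 in.
M_n = T(d − a/2) = 96 × (20.5 − 1.2305) = 1849.9 kip·in = 1849.9/12 = 154.16 kip·ft.

M_n ≈ 154 kip·ft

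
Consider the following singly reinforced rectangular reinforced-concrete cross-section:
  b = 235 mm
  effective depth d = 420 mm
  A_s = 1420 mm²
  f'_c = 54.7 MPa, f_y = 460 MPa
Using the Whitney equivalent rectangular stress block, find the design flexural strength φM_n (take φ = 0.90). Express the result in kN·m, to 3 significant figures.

T = A_s f_y = 1420 × 460 = 653200 N = 653.2 kN.
From C = T: a = T/(0.85 f'_c b) = 653200/(0.85 × 54.7 × 235) = 59.78 mm.
M_n = T(d − a/2) = 653.2 kN × (420 − 29.89) mm = 254.82 kN·m.
φM_n = 0.90 × 254.82 = 229.34 kN·m.

φM_n ≈ 229 kN·m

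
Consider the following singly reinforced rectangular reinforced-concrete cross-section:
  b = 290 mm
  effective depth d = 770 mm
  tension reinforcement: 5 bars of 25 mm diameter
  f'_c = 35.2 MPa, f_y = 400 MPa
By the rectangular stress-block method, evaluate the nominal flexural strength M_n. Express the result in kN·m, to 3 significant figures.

M_n ≈ 701 kN·m

A_s = 5 × 491 = 2455 mm².
T = A_s f_y = 2455 × 400 = 982000 N = 982 kN.
From C = T: a = T/(0.85 f'_c b) = 982000/(0.85 × 35.2 × 290) = 113.18 mm.
M_n = T(d − a/2) = 982 kN × (770 − 56.59) mm = 700.57 kN·m.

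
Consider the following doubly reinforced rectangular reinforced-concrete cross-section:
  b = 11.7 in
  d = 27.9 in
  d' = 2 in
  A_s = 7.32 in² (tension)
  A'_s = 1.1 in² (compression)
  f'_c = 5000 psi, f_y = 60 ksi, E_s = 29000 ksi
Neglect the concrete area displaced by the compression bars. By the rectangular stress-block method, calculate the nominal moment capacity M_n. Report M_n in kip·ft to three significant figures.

M_n ≈ 893 kip·ft

Assume both steels yield.
a = (A_s − A'_s) f_y/(0.85 f'_c b) = (7.32 − 1.1) × 60/(0.85 × 5 × 11.7) = 7.505 in.
c = a/β₁ = 7.505/0.8 = 9.381 in; ε'_s = 0.003(c − d')/c = 0.0024 ≥ ε_y = 0.0021, so the compression steel yields.
M_n = (A_s − A'_s) f_y (d − a/2) + A'_s f_y (d − d') = 373.2 × (27.9 − 3.7525) + 66 × (27.9 − 2) = 9011.8 + 1709.4 = 10721.2 kip·in = 10721.2/12 = 893.43 kip·ft.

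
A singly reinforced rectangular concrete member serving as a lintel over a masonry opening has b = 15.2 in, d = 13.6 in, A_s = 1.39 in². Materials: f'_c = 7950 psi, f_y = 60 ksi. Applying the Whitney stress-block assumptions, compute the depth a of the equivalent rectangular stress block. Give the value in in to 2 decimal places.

a ≈ 0.81 in

T = A_s f_y = 1.39 × 60 = 83.4 kips.
a = T/(0.85 f'_c b) = 83.4/(0.85 × 7.95 × 15.2) = 0.81 in.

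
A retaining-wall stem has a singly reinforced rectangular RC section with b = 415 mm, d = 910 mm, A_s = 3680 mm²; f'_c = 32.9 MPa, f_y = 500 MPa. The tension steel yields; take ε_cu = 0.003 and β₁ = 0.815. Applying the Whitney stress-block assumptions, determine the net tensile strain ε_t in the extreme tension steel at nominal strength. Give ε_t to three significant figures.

ε_t ≈ 0.0110

a = A_s f_y/(0.85 f'_c b) = 158.55 mm.
β₁ = 0.815, so c = a/β₁ = 158.55/0.815 = 194.54 mm.
From the linear strain diagram with ε_cu = 0.003: ε_t = 0.003 (d − c)/c = 0.003 × (910 − 194.54)/194.54 = 0.0110.
Since ε_t ≥ 0.005, the section is tension-controlled.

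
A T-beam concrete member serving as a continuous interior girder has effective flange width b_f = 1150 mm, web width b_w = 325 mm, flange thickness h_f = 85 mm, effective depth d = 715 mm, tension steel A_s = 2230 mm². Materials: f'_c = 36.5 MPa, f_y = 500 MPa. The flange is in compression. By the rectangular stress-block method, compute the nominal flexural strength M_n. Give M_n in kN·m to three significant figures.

M_n ≈ 780 kN·m

Tension: T = A_s f_y = 2230 × 500 = 1115000 N.
Try a within the flange: a = T/(0.85 f'_c b_f) = 1115000/(0.85 × 36.5 × 1150) = 31.25 mm.
Since a = 31.25 ≤ h_f = 85 mm, the stress block lies entirely in the flange; analyse as a rectangular beam of width b_f.
M_n = T(d − a/2) = 1115000 × (715 − 15.625) = 779.80 × 10⁶ N·mm.
M_n = 779.80 kN·m.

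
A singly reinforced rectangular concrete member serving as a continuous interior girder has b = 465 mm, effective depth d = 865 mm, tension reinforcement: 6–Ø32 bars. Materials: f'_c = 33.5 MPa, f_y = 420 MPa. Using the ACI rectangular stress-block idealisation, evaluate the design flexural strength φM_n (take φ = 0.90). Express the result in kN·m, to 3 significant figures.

A_s = 6 × 804 = 4824 mm².
T = A_s f_y = 4824 × 420 = 2026080 N = 2026.08 kN.
From C = T: a = T/(0.85 f'_c b) = 2026080/(0.85 × 33.5 × 465) = 153.02 mm.
M_n = T(d − a/2) = 2026.08 kN × (865 − 76.51) mm = 1597.54 kN·m.
φM_n = 0.90 × 1597.54 = 1437.79 kN·m.

φM_n ≈ 1440 kN·m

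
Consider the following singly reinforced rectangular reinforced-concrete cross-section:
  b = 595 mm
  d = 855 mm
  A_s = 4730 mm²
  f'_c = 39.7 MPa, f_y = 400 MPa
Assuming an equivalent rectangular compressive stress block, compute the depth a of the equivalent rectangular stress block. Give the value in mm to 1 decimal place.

a ≈ 94.2 mm

T = A_s f_y = 4730 × 400 = 1892000 N = 1892 kN.
Setting C = 0.85 f'_c a b equal to T: a = 1892000/(0.85 × 39.7 × 595) = 94.2 mm.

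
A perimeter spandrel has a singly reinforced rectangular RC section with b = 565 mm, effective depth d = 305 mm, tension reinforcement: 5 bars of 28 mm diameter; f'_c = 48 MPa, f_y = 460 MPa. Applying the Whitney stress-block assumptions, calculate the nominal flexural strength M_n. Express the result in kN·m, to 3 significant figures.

A_s = 5 × 616 = 3080 mm².
T = A_s f_y = 3080 × 460 = 1416800 N = 1416.8 kN.
From C = T: a = T/(0.85 f'_c b) = 1416800/(0.85 × 48 × 565) = 61.46 mm.
M_n = T(d − a/2) = 1416.8 kN × (305 − 30.73) mm = 388.59 kN·m.

M_n ≈ 389 kN·m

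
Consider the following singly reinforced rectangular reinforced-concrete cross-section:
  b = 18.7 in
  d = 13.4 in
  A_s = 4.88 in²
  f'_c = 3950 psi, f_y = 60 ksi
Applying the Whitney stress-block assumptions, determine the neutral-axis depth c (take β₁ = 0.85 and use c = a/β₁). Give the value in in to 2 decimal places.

T = A_s f_y = 4.88 × 60 = 292.8 kips.
a = T/(0.85 f'_c b) = 292.8/(0.85 × 3.95 × 18.7) = 4.6635 in.
With β₁ = 0.85, c = a/β₁ = 4.6635/0.85 = 5.49 in.

c ≈ 5.49 in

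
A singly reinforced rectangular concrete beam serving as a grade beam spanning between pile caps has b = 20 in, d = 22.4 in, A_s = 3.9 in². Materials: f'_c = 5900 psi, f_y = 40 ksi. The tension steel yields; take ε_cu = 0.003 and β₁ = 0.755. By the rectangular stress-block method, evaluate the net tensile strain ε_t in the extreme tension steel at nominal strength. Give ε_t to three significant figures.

a = A_s f_y/(0.85 f'_c b) = 1.555 in.
β₁ = 0.755, so c = a/β₁ = 1.555/0.755 = 2.060 in.
From the linear strain diagram with ε_cu = 0.003: ε_t = 0.003 (d − c)/c = 0.003 × (22.4 − 2.060)/2.060 = 0.0296.
Since ε_t ≥ 0.005, the section is tension-controlled.

ε_t ≈ 0.0296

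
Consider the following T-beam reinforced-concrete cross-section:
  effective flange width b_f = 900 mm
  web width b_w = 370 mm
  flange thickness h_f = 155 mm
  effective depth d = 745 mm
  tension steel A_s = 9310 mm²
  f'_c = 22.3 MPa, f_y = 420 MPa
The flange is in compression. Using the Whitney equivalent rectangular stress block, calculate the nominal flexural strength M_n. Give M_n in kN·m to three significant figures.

M_n ≈ 2400 kN·m

Tension: T = A_s f_y = 9310 × 420 = 3910200 N.
Try a within the flange: a = T/(0.85 f'_c b_f) = 3910200/(0.85 × 22.3 × 900) = 229.21 mm.
a = 229.21 > h_f = 155 mm: the block extends into the web. Split into flange-overhang and web parts.
C_f = 0.85 f'_c (b_f − b_w) h_f = 0.85 × 22.3 × (900 − 370) × 155 = 1557153 N.
Remaining web compression depth: a_w = (T − C_f)/(0.85 f'_c b_w) = (3910200 − 1557153)/(0.85 × 22.3 × 370) = 335.51 mm.
M_n = C_f(d − h_f/2) + (T − C_f)(d − a_w/2) = 1557153 × (745 − 77.5) + 2353047 × (745 − 167.755) = 1039.40 + 1358.28 = 2397.68 × 10⁶ N·mm.
M_n = 2397.68 kN·m.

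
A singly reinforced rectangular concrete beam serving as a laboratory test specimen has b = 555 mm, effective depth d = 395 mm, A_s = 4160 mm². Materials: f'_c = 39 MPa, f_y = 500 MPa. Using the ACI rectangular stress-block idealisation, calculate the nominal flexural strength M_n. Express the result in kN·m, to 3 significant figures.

M_n ≈ 704 kN·m

T = A_s f_y = 4160 × 500 = 2080000 N = 2080 kN.
From C = T: a = T/(0.85 f'_c b) = 2080000/(0.85 × 39 × 555) = 113.05 mm.
M_n = T(d − a/2) = 2080 kN × (395 − 56.525) mm = 704.03 kN·m.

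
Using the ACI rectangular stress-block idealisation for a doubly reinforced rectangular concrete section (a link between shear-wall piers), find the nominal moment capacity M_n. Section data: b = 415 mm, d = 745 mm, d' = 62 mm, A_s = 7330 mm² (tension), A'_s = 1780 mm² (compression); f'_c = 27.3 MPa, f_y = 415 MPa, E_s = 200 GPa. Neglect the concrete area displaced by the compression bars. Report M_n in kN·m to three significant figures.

Assume both tension and compression steel yield.
Net tension couple steel: A_s − A'_s = 5550 mm².
a = (A_s − A'_s) f_y / (0.85 f'_c b) = 2303250/(0.85 × 27.3 × 415) = 239.17 mm.
c = a/β₁ = 239.17/0.85 = 281.38 mm; ε'_s = 0.003(c − d')/c = 0.0023 ≥ f_y/E_s = 0.0021, so compression steel does yield.
M_n = (A_s − A'_s) f_y (d − a/2) + A'_s f_y (d − d') = [2303250 × (745 − 119.585) + 738700 × (745 − 62)] × 10⁻⁶ = 1440.49 + 504.53 = 1945.02 kN·m.

M_n ≈ 1950 kN·m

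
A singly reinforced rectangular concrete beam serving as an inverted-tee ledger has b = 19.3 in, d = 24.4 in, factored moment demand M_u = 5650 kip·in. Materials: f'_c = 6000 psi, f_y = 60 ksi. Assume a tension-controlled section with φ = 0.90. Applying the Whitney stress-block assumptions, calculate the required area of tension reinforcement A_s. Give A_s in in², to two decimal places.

M_n = M_u/φ = 5650/0.90 = 6277.78 kip·in.
From M_n = 0.85 f'_c a b (d − a/2):
a = d − √(d² − 2M_n/(0.85 f'_c b)) = 24.4 − √(24.4² − 2 × 6277.78/(0.85 × 6 × 19.3)) = 2.771 in.
A_s = 0.85 f'_c a b / f_y = 0.85 × 6 × 2.771 × 19.3 / 60 = 4.546 in².

A_s ≈ 4.55 in²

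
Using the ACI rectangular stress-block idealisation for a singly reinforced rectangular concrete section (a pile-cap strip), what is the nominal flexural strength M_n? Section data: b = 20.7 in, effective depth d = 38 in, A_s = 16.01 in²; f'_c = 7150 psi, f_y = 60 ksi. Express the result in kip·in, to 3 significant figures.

M_n ≈ 32800 kip·in

T = A_s f_y = 16.01 × 60 = 960.6 kips.
a = T/(0.85 f'_c b) = 960.6/(0.85 × 7.15 × 20.7) = 7.636 in.
M_n = T(d − a/2) = 960.6 × (38 − 3.818) = 32835.2 kip·in.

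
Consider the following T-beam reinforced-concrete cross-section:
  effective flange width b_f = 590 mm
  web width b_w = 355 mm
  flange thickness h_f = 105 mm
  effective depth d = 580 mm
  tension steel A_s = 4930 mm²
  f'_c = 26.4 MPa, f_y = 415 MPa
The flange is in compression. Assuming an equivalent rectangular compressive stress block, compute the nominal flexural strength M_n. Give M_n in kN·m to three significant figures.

Tension: T = A_s f_y = 4930 × 415 = 2045950 N.
Try a within the flange: a = T/(0.85 f'_c b_f) = 2045950/(0.85 × 26.4 × 590) = 154.53 mm.
a = 154.53 > h_f = 105 mm: the block extends into the web. Split into flange-overhang and web parts.
C_f = 0.85 f'_c (b_f − b_w) h_f = 0.85 × 26.4 × (590 − 355) × 105 = 553707 N.
Remaining web compression depth: a_w = (T − C_f)/(0.85 f'_c b_w) = (2045950 − 553707)/(0.85 × 26.4 × 355) = 187.32 mm.
M_n = C_f(d − h_f/2) + (T − C_f)(d − a_w/2) = 553707 × (580 − 52.5) + 1492243 × (580 − 93.66) = 292.08 + 725.74 = 1017.82 × 10⁶ N·mm.
M_n = 1017.82 kN·m.

M_n ≈ 1020 kN·m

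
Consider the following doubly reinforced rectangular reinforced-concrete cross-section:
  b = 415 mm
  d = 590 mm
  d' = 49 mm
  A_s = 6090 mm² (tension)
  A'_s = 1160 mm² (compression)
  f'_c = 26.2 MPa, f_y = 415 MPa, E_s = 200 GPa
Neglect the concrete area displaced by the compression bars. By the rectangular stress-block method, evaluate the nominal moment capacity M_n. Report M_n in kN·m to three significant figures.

M_n ≈ 1240 kN·m

Assume both tension and compression steel yield.
Net tension couple steel: A_s − A'_s = 4930 mm².
a = (A_s − A'_s) f_y / (0.85 f'_c b) = 2045950/(0.85 × 26.2 × 415) = 221.37 mm.
c = a/β₁ = 221.37/0.85 = 260.44 mm; ε'_s = 0.003(c − d')/c = 0.0024 ≥ f_y/E_s = 0.0021, so compression steel does yield.
M_n = (A_s − A'_s) f_y (d − a/2) + A'_s f_y (d − d') = [2045950 × (590 − 110.685) + 481400 × (590 − 49)] × 10⁻⁶ = 980.65 + 260.44 = 1241.09 kN·m.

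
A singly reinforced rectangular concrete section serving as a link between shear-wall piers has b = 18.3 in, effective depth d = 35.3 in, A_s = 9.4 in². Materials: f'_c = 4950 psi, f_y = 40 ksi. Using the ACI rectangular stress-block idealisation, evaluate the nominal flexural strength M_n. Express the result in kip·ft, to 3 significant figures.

M_n ≈ 1030 kip·ft

T = A_s f_y = 9.4 × 40 = 376 kips.
a = T/(0.85 f'_c b) = 376/(0.85 × 4.95 × 18.3) = 4.883 in.
M_n = T(d − a/2) = 376 × (35.3 − 2.4415) = 12354.8 kip·in = 12354.8/12 = 1029.57 kip·ft.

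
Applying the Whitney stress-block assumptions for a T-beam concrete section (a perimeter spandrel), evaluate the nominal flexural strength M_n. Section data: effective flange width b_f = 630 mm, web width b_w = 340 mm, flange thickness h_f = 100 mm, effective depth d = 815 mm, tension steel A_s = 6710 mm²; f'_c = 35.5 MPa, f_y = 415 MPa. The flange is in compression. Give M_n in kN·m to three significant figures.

M_n ≈ 2050 kN·m

Tension: T = A_s f_y = 6710 × 415 = 2784650 N.
Try a within the flange: a = T/(0.85 f'_c b_f) = 2784650/(0.85 × 35.5 × 630) = 146.48 mm.
a = 146.48 > h_f = 100 mm: the block extends into the web. Split into flange-overhang and web parts.
C_f = 0.85 f'_c (b_f − b_w) h_f = 0.85 × 35.5 × (630 − 340) × 100 = 875075 N.
Remaining web compression depth: a_w = (T − C_f)/(0.85 f'_c b_w) = (2784650 − 875075)/(0.85 × 35.5 × 340) = 186.13 mm.
M_n = C_f(d − h_f/2) + (T − C_f)(d − a_w/2) = 875075 × (815 − 50) + 1909575 × (815 − 93.065) = 669.43 + 1378.59 = 2048.02 × 10⁶ N·mm.
M_n = 2048.02 kN·m.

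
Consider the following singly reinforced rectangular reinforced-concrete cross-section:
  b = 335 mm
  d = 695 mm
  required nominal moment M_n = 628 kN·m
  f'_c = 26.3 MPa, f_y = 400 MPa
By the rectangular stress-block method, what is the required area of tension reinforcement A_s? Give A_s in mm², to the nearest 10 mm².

With M_n = 0.85 f'_c a b (d − a/2), solve the quadratic for a:
a = d − √(d² − 2M_n/(0.85 f'_c b)) = 695 − √(695² − 2 × 628×10⁶/(0.85 × 26.3 × 335)) = 133.47 mm.
A_s = 0.85 f'_c a b / f_y = 0.85 × 26.3 × 133.47 × 335 / 400 = 2498.9 mm².

A_s ≈ 2500 mm²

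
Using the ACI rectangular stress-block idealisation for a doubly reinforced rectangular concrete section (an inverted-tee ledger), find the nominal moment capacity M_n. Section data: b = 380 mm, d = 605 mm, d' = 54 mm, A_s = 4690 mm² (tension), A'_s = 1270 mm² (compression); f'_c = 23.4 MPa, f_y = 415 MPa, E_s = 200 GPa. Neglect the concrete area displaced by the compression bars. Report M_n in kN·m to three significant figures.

M_n ≈ 1020 kN·m

Assume both tension and compression steel yield.
Net tension couple steel: A_s − A'_s = 3420 mm².
a = (A_s − A'_s) f_y / (0.85 f'_c b) = 1419300/(0.85 × 23.4 × 380) = 187.78 mm.
c = a/β₁ = 187.78/0.85 = 220.92 mm; ε'_s = 0.003(c − d')/c = 0.0023 ≥ f_y/E_s = 0.0021, so compression steel does yield.
M_n = (A_s − A'_s) f_y (d − a/2) + A'_s f_y (d − d') = [1419300 × (605 − 93.89) + 527050 × (605 − 54)] × 10⁻⁶ = 725.42 + 290.40 = 1015.82 kN·m.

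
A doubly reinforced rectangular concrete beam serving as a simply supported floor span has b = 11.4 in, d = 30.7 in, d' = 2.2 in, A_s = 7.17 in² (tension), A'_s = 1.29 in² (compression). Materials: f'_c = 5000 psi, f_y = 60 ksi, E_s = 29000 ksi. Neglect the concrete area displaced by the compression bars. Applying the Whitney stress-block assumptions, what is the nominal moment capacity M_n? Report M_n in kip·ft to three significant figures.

M_n ≈ 979 kip·ft

Assume both steels yield.
a = (A_s − A'_s) f_y/(0.85 f'_c b) = (7.17 − 1.29) × 60/(0.85 × 5 × 11.4) = 7.282 in.
c = a/β₁ = 7.282/0.8 = 9.103 in; ε'_s = 0.003(c − d')/c = 0.0023 ≥ ε_y = 0.0021, so the compression steel yields.
M_n = (A_s − A'_s) f_y (d − a/2) + A'_s f_y (d − d') = 352.8 × (30.7 − 3.641) + 77.4 × (30.7 − 2.2) = 9546.4 + 2205.9 = 11752.3 kip·in = 11752.3/12 = 979.36 kip·ft.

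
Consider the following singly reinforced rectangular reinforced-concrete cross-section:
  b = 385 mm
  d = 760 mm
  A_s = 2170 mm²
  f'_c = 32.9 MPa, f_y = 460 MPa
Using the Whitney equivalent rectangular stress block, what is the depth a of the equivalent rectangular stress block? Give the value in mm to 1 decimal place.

a ≈ 92.7 mm

T = A_s f_y = 2170 × 460 = 998200 N = 998.2 kN.
Setting C = 0.85 f'_c a b equal to T: a = 998200/(0.85 × 32.9 × 385) = 92.7 mm.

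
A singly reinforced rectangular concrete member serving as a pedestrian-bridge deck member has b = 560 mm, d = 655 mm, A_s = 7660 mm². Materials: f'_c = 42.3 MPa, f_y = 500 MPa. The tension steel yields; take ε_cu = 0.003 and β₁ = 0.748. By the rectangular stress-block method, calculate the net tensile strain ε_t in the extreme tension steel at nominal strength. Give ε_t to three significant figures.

ε_t ≈ 0.00473

a = A_s f_y/(0.85 f'_c b) = 190.22 mm.
β₁ = 0.748, so c = a/β₁ = 190.22/0.748 = 254.30 mm.
From the linear strain diagram with ε_cu = 0.003: ε_t = 0.003 (d − c)/c = 0.003 × (655 − 254.30)/254.30 = 0.00473.
ε_t is between 0.004 and 0.005 — transition zone.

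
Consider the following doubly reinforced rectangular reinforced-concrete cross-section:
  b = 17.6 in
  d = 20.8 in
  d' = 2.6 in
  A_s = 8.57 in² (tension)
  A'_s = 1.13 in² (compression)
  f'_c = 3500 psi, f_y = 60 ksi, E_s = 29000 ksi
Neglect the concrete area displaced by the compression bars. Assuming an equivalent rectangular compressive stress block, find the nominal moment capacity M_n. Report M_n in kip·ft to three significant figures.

M_n ≈ 718 kip·ft

Assume both steels yield.
a = (A_s − A'_s) f_y/(0.85 f'_c b) = (8.57 − 1.13) × 60/(0.85 × 3.5 × 17.6) = 8.526 in.
c = a/β₁ = 8.526/0.85 = 10.031 in; ε'_s = 0.003(c − d')/c = 0.0022 ≥ ε_y = 0.0021, so the compression steel yields.
M_n = (A_s − A'_s) f_y (d − a/2) + A'_s f_y (d − d') = 446.4 × (20.8 − 4.263) + 67.8 × (20.8 − 2.6) = 7382.1 + 1234.0 = 8616.1 kip·in = 8616.1/12 = 718.01 kip·ft.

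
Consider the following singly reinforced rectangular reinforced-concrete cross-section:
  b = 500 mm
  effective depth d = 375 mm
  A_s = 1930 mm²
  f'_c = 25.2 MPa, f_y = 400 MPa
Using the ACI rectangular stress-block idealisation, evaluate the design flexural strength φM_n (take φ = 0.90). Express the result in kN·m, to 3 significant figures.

T = A_s f_y = 1930 × 400 = 772000 N = 772 kN.
From C = T: a = T/(0.85 f'_c b) = 772000/(0.85 × 25.2 × 500) = 72.08 mm.
M_n = T(d − a/2) = 772 kN × (375 − 36.04) mm = 261.68 kN·m.
φM_n = 0.90 × 261.68 = 235.51 kN·m.

φM_n ≈ 236 kN·m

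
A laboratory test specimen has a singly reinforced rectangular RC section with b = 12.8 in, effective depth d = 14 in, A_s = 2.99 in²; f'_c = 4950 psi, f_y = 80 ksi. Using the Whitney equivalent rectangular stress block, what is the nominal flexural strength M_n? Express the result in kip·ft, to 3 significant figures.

T = A_s f_y = 2.99 × 80 = 239.2 kips.
a = T/(0.85 f'_c b) = 239.2/(0.85 × 4.95 × 12.8) = 4.441 in.
M_n = T(d − a/2) = 239.2 × (14 − 2.2205) = 2817.7 kip·in = 2817.7/12 = 234.81 kip·ft.

M_n ≈ 235 kip·ft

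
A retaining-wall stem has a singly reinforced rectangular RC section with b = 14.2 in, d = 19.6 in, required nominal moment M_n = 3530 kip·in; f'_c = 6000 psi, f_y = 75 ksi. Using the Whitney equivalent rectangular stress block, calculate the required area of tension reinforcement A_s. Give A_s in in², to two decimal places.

A_s ≈ 2.58 in²

From M_n = 0.85 f'_c a b (d − a/2):
a = d − √(d² − 2M_n/(0.85 f'_c b)) = 19.6 − √(19.6² − 2 × 3530/(0.85 × 6 × 14.2)) = 2.669 in.
A_s = 0.85 f'_c a b / f_y = 0.85 × 6 × 2.669 × 14.2 / 75 = 2.577 in².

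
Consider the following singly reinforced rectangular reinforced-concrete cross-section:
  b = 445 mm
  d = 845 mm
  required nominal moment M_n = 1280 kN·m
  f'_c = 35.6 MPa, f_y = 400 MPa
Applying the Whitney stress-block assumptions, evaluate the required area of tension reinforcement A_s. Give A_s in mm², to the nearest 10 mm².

With M_n = 0.85 f'_c a b (d − a/2), solve the quadratic for a:
a = d − √(d² − 2M_n/(0.85 f'_c b)) = 845 − √(845² − 2 × 1280×10⁶/(0.85 × 35.6 × 445)) = 121.18 mm.
A_s = 0.85 f'_c a b / f_y = 0.85 × 35.6 × 121.18 × 445 / 400 = 4079.4 mm².

A_s ≈ 4080 mm²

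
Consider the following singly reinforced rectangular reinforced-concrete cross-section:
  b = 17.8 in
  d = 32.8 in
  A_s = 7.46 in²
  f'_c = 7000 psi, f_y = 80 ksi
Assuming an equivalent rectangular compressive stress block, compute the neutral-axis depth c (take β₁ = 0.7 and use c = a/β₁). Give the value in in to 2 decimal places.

T = A_s f_y = 7.46 × 80 = 596.8 kips.
a = T/(0.85 f'_c b) = 596.8/(0.85 × 7 × 17.8) = 5.6350 in.
With β₁ = 0.7, c = a/β₁ = 5.6350/0.7 = 8.05 in.

c ≈ 8.05 in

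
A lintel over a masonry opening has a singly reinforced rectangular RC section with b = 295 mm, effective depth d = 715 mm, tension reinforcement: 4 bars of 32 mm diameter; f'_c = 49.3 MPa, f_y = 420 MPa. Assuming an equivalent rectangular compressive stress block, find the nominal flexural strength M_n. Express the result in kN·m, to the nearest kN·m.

A_s = 4 × 804 = 3216 mm².
T = A_s f_y = 3216 × 420 = 1350720 N = 1350.72 kN.
From C = T: a = T/(0.85 f'_c b) = 1350720/(0.85 × 49.3 × 295) = 109.26 mm.
M_n = T(d − a/2) = 1350.72 kN × (715 − 54.63) mm = 891.97 kN·m.

M_n ≈ 892 kN·m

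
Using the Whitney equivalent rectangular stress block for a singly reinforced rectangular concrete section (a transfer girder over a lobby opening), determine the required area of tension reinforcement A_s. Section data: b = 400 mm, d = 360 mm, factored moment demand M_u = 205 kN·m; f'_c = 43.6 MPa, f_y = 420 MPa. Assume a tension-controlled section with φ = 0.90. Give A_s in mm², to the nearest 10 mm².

M_n = M_u/φ = 205/0.90 = 227.778 kN·m.
With M_n = 0.85 f'_c a b (d − a/2), solve the quadratic for a:
a = d − √(d² − 2M_n/(0.85 f'_c b)) = 360 − √(360² − 2 × 227.778×10⁶/(0.85 × 43.6 × 400)) = 45.57 mm.
A_s = 0.85 f'_c a b / f_y = 0.85 × 43.6 × 45.57 × 400 / 420 = 1608.4 mm².

A_s ≈ 1610 mm²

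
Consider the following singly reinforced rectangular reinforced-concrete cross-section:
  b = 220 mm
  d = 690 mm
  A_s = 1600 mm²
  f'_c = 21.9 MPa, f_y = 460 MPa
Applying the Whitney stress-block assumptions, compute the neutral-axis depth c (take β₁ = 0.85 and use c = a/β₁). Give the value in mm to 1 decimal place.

c ≈ 211.4 mm

T = A_s f_y = 1600 × 460 = 736000 N = 736 kN.
Setting C = 0.85 f'_c a b equal to T: a = 736000/(0.85 × 21.9 × 220) = 179.718 mm.
With β₁ = 0.85, c = a/β₁ = 179.718/0.85 = 211.4 mm.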